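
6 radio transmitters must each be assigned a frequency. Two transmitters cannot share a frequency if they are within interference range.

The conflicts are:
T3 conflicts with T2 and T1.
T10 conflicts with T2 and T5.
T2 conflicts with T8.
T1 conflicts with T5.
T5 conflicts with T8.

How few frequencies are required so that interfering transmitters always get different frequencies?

The cycle T8-T5-T1-T3-T2-T8 has odd length 5, so it cannot be 2-colored; at least 3 frequencies are needed.
A valid assignment using 3 frequencies: T3=3, T10=2, T2=1, T1=2, T5=1, T8=2. No two conflicting transmitters share a frequency.

3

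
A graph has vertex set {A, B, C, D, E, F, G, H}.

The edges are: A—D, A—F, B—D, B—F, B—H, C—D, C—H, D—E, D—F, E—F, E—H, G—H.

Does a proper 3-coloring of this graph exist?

Yes

The chromatic number is 3. A, D, F form a triangle, so at least 3 colors are needed.
A valid assignment using 3 colors: A=3, B=3, C=2, D=1, E=3, F=2, G=2, H=1.
That is already a proper 3-coloring.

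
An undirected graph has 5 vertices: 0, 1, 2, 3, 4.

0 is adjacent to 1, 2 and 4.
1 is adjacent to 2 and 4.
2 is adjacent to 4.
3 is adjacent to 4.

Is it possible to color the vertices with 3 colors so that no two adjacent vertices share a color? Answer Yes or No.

No

0, 1, 2, 4 are mutually adjacent (a clique of size 4), so at least 4 colors are needed.
So 3 colors are not enough.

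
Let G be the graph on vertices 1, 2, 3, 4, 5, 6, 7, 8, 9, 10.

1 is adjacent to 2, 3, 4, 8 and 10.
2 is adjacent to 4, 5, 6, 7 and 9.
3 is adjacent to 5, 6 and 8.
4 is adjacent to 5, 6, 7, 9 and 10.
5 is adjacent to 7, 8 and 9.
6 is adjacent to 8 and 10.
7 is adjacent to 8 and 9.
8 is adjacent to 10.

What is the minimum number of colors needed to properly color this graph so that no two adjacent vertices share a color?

2, 4, 5, 7, 9 are pairwise adjacent (a clique of size 5), so at least 5 colors are needed.
5 colors suffice: 1=c, 2=b, 3=b, 4=a, 5=c, 6=c, 7=d, 8=a, 9=e, 10=b. Every edge joins two different colors.

5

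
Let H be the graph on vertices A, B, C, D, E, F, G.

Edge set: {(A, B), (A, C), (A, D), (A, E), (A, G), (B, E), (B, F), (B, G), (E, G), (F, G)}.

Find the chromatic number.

4

A, B, E, G are pairwise adjacent (a clique of size 4), so at least 4 colors are needed.
A valid assignment using 4 colors: A=1, B=3, C=2, D=2, E=4, F=1, G=2. Each edge has distinct colors on its endpoints.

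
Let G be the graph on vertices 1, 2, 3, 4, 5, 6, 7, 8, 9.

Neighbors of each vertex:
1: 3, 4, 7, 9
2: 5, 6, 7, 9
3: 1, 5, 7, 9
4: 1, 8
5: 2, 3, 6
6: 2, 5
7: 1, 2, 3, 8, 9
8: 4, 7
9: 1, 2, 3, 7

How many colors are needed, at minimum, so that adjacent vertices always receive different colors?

1, 3, 7, 9 form a clique, so at least 4 colors are needed.
A valid assignment using 4 colors: 1=d, 2=b, 3=b, 4=a, 5=a, 6=c, 7=a, 8=b, 9=c. No two adjacent vertices share a color.

4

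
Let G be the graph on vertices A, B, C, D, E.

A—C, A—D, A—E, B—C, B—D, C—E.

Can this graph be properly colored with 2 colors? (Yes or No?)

No

A, C, E form a triangle, so at least 3 colors are needed.
So 2 colors are not enough.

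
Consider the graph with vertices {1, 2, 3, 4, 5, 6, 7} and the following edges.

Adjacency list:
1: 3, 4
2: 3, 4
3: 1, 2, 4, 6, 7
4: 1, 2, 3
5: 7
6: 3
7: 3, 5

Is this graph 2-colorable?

2, 3, 4 are mutually adjacent, so at least 3 colors are needed.
So 2 colors are not enough.

No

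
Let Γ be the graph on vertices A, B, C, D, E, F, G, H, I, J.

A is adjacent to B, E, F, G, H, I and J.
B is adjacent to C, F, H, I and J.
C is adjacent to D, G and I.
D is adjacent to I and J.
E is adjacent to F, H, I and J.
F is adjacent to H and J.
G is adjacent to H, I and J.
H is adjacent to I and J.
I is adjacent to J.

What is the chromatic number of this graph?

A, E, H, I, J are pairwise adjacent (a clique of size 5), so at least 5 colors are needed.
One proper 5-coloring: A=green, B=purple, C=blue, D=green, E=purple, F=red, G=purple, H=yellow, I=red, J=blue. Each edge has distinct colors on its endpoints.

5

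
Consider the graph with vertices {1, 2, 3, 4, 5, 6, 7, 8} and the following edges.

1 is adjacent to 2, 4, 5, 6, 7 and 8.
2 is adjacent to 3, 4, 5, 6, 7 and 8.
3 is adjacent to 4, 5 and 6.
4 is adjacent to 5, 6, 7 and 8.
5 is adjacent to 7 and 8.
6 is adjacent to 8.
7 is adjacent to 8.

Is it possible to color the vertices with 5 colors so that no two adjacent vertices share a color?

1, 2, 4, 5, 7, 8 are mutually adjacent (a clique of size 6), so at least 6 colors are needed.
So 5 colors are not enough.

No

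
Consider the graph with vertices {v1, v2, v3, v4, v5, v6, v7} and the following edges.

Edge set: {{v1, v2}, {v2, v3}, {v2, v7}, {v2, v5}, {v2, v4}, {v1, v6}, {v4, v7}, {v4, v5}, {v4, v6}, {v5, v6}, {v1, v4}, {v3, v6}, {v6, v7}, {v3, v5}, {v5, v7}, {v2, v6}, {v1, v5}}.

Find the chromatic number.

v2, v4, v5, v6, v7 form a clique, so at least 5 colors are needed.
One proper 5-coloring: v1=purple, v2=blue, v3=yellow, v4=yellow, v5=red, v6=green, v7=purple. Each edge has distinct colors on its endpoints.

5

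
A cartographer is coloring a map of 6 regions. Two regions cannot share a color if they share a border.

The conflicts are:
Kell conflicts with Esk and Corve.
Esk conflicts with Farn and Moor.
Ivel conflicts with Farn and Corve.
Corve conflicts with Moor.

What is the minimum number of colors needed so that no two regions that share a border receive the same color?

The cycle Corve-Kell-Esk-Farn-Ivel-Corve has odd length 5, so it cannot be 2-colored; at least 3 colors are needed.
One proper 3-coloring: Kell=2, Esk=1, Ivel=2, Farn=3, Corve=1, Moor=2. Each listed conflict is separated.

3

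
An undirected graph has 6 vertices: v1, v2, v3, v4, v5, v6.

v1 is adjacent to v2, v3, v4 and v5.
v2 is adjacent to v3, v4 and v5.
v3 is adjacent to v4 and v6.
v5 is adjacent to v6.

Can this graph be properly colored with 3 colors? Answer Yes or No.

No

v1, v2, v3, v4 are pairwise adjacent (a clique of size 4), so at least 4 colors are needed.
So 3 colors are not enough.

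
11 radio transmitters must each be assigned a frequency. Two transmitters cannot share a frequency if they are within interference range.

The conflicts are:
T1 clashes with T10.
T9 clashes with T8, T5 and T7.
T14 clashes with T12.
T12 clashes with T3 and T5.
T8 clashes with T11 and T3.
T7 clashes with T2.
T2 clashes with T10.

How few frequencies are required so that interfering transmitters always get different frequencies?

The cycle T8-T9-T5-T12-T3-T8 has odd length 5, so it cannot be 2-colored; at least 3 frequencies are needed.
3 frequencies suffice: frequency 1 → {T12, T8, T7, T10}; frequency 2 → {T1, T9, T14, T11, T3, T2}; frequency 3 → {T5}. No two conflicting transmitters share a frequency.

3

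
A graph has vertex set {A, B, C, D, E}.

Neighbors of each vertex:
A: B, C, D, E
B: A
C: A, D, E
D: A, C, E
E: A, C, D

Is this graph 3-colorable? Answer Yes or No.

A, C, D, E are pairwise adjacent (a clique of size 4), so at least 4 colors are needed.
So 3 colors are not enough.

No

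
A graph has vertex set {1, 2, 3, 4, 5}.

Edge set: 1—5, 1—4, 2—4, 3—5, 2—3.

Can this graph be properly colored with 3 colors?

The chromatic number is 3. The cycle 1-4-2-3-5-1 has odd length 5, so it cannot be 2-colored; at least 3 colors are needed.
One proper 3-coloring: 1=a, 2=a, 3=c, 4=b, 5=b.
That is already a proper 3-coloring.

Yes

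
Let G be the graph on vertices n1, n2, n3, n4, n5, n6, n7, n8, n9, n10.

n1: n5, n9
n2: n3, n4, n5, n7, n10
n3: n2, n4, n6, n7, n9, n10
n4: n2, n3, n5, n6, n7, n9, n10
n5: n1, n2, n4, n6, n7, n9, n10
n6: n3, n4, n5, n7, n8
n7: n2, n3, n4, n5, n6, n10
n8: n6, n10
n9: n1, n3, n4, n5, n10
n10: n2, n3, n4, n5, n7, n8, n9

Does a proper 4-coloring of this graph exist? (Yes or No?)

No

n2, n3, n4, n7, n10 are pairwise adjacent (a clique of size 5), so at least 5 colors are needed.
So 4 colors are not enough.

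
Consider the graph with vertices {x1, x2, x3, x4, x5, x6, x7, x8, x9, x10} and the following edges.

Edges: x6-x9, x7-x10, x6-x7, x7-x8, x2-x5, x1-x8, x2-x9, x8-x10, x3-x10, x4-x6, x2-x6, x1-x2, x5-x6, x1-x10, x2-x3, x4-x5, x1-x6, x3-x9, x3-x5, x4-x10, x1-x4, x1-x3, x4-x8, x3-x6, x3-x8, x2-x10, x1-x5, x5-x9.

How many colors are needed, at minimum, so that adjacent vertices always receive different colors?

x1, x2, x3, x5, x6 form a clique, so at least 5 colors are needed.
5 colors suffice: x1=1, x2=4, x3=3, x4=3, x5=5, x6=2, x7=1, x8=4, x9=1, x10=2. Each edge has distinct colors on its endpoints.

5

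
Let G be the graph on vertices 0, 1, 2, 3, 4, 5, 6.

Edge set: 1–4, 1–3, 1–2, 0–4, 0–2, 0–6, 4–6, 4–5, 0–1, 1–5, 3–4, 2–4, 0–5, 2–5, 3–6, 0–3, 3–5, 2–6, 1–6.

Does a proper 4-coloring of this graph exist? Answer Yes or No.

0, 1, 3, 4, 6 are pairwise adjacent (a clique of size 5), so at least 5 colors are needed.
So 4 colors are not enough.

No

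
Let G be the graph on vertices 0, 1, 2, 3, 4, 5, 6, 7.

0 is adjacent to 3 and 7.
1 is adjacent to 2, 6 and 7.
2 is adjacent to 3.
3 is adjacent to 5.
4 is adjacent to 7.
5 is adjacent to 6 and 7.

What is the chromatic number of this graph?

3

The cycle 3-0-7-1-2-3 has odd length 5, so it cannot be 2-colored; at least 3 colors are needed.
3 colors suffice: color red → {3, 6, 7}; color blue → {0, 1, 4, 5}; color green → {2}. No two adjacent vertices share a color.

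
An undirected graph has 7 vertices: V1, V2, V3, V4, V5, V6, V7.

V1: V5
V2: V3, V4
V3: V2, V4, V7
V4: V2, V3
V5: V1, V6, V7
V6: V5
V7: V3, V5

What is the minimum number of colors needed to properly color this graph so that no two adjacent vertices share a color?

V2, V3, V4 are pairwise adjacent, so at least 3 colors are needed.
3 colors suffice: color 1 → {V3, V5}; color 2 → {V1, V2, V6, V7}; color 3 → {V4}. No two adjacent vertices share a color.

3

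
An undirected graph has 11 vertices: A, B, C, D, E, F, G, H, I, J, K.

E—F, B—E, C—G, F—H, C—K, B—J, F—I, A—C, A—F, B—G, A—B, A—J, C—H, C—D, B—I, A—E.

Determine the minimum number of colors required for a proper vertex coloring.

3

A, B, J are mutually adjacent, so at least 3 colors are needed.
3 colors suffice: A=red, B=blue, C=blue, D=red, E=green, F=blue, G=red, H=red, I=red, J=green, K=red. Every edge joins two different colors.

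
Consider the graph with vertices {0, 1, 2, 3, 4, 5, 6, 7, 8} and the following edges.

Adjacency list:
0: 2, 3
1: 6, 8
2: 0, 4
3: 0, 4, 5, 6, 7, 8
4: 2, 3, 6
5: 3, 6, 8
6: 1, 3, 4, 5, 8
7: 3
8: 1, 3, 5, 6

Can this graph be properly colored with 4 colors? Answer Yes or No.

Yes

The chromatic number is 4. 3, 5, 6, 8 form a clique, so at least 4 colors are needed.
One proper 4-coloring: 0=b, 1=a, 2=a, 3=a, 4=c, 5=d, 6=b, 7=b, 8=c.
That is already a proper 4-coloring.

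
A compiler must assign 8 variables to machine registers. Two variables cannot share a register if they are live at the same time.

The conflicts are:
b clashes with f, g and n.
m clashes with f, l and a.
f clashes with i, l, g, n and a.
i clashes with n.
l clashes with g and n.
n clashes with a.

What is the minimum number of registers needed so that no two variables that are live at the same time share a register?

b, f, n are mutually in conflict, so at least 3 registers are needed.
3 registers suffice: b=3, m=2, f=1, i=3, l=3, g=2, n=2, a=3. Each listed conflict is separated.

3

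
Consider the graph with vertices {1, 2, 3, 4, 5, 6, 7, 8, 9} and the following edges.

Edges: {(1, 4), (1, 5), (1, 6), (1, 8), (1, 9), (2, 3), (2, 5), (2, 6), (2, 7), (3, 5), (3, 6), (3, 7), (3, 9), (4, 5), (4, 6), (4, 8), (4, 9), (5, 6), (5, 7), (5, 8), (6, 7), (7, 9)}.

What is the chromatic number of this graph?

2, 3, 5, 6, 7 form a clique, so at least 5 colors are needed.
5 colors suffice: color red → {5, 9}; color blue → {6, 8}; color green → {1, 7}; color yellow → {3, 4}; color purple → {2}. Every edge joins two different colors.

5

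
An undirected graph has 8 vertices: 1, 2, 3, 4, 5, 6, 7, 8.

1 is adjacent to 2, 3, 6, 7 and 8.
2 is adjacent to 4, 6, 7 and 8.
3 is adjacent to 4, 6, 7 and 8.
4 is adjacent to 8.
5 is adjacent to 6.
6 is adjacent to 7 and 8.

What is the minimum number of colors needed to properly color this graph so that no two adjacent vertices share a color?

1, 3, 6, 8 are mutually adjacent (a clique of size 4), so at least 4 colors are needed.
4 colors suffice: color a → {4, 6}; color b → {2, 3, 5}; color c → {7, 8}; color d → {1}. Every edge joins two different colors.

4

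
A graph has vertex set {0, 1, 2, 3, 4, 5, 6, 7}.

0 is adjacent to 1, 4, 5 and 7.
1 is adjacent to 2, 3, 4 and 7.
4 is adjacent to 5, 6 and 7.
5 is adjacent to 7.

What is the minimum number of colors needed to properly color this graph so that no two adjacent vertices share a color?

4

0, 4, 5, 7 are pairwise adjacent (a clique of size 4), so at least 4 colors are needed.
4 colors suffice: 0=green, 1=blue, 2=red, 3=red, 4=red, 5=blue, 6=blue, 7=yellow. Each edge has distinct colors on its endpoints.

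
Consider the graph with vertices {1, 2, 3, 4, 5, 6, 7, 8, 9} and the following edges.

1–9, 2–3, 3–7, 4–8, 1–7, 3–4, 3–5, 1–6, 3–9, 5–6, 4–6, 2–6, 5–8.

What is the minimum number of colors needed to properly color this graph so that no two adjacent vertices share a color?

3

The cycle 1-6-2-3-9-1 has odd length 5, so it cannot be 2-colored; at least 3 colors are needed.
3 colors suffice: color a → {3, 6, 8}; color b → {1, 2, 4, 5}; color c → {7, 9}. No two adjacent vertices share a color.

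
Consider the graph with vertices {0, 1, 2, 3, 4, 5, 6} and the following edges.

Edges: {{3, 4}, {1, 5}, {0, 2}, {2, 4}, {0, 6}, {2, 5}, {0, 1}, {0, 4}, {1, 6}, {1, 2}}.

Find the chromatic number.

3

0, 1, 2 are pairwise adjacent, so at least 3 colors are needed.
3 colors suffice: 0=red, 1=green, 2=blue, 3=red, 4=green, 5=red, 6=blue. Each edge has distinct colors on its endpoints.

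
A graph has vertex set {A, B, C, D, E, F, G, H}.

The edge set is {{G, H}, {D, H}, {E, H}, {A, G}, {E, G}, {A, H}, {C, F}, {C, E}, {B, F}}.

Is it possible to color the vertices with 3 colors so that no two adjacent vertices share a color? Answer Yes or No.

Yes

The chromatic number is 3. A, G, H form a triangle, so at least 3 colors are needed.
3 colors suffice: color 1 → {B, C, H}; color 2 → {D, F, G}; color 3 → {A, E}.
That is already a proper 3-coloring.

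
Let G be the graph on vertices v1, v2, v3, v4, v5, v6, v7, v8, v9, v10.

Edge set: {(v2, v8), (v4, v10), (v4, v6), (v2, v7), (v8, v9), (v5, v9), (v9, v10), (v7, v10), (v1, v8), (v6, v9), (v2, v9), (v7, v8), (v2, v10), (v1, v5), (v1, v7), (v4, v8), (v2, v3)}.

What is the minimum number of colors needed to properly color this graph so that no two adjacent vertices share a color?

v1, v7, v8 are mutually adjacent, so at least 3 colors are needed.
3 colors suffice: color 1 → {v3, v5, v6, v8, v10}; color 2 → {v4, v7, v9}; color 3 → {v1, v2}. Each edge has distinct colors on its endpoints.

3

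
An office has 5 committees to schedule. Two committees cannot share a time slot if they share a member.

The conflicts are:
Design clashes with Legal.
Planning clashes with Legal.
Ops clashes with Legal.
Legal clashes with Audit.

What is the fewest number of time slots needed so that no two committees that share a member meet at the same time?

Legal and Audit conflict, so at least 2 time slots are needed.
A valid assignment using 2 time slots: Design=2, Planning=2, Ops=2, Legal=1, Audit=2. Each listed conflict is separated.

2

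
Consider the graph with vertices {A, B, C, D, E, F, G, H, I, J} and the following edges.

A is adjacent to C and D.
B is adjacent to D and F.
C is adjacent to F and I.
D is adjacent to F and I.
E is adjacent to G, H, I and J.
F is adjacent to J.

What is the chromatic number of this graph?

B, D, F are pairwise adjacent, so at least 3 colors are needed.
3 colors suffice: color 1 → {C, D, E}; color 2 → {A, F, G, H, I}; color 3 → {B, J}. Each edge has distinct colors on its endpoints.

3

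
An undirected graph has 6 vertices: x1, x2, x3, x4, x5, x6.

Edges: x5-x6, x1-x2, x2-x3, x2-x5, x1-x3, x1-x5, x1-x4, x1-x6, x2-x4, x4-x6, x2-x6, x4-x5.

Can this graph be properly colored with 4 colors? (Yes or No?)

x1, x2, x4, x5, x6 form a clique, so at least 5 colors are needed.
So 4 colors are not enough.

No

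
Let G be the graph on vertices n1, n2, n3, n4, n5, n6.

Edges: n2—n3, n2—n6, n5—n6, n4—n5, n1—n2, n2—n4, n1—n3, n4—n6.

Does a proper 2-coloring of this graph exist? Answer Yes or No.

No

n4, n5, n6 form a triangle, so at least 3 colors are needed.
So 2 colors are not enough.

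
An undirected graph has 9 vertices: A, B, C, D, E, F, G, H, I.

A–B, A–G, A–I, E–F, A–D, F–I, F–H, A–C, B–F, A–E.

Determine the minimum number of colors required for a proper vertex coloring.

F and H are adjacent, so at least 2 colors are needed.
One proper 2-coloring: A=1, B=2, C=2, D=2, E=2, F=1, G=2, H=2, I=2. No two adjacent vertices share a color.

2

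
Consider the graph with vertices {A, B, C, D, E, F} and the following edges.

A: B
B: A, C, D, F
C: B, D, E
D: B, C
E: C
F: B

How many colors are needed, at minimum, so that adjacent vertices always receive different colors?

B, C, D are pairwise adjacent, so at least 3 colors are needed.
3 colors suffice: color 1 → {B, E}; color 2 → {A, C, F}; color 3 → {D}. No two adjacent vertices share a color.

3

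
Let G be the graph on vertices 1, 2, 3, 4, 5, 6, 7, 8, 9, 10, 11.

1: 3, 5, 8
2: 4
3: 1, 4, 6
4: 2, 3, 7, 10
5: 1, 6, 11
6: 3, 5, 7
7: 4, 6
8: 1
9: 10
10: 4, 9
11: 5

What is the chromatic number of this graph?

1 and 8 are adjacent, so at least 2 colors are needed.
2 colors suffice: 1=a, 2=b, 3=b, 4=a, 5=b, 6=a, 7=b, 8=b, 9=a, 10=b, 11=a. No two adjacent vertices share a color.

2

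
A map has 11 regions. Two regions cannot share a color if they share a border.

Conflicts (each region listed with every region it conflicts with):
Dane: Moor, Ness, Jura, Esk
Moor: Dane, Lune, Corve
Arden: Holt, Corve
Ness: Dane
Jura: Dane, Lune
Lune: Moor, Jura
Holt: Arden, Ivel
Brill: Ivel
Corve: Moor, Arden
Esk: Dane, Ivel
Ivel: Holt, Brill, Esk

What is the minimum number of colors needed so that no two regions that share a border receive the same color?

3

The cycle Holt-Ivel-Esk-Dane-Moor-Corve-Arden-Holt has odd length 7, so it cannot be 2-colored; at least 3 colors are needed.
A valid assignment using 3 colors: Dane=1, Moor=2, Arden=1, Ness=2, Jura=2, Lune=1, Holt=2, Brill=2, Corve=3, Esk=2, Ivel=1. No two conflicting regions share a color.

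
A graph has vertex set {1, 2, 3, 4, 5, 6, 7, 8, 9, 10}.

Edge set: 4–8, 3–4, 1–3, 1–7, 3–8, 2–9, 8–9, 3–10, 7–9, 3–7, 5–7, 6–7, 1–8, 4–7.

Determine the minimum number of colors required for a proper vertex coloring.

3

3, 4, 7 are pairwise adjacent, so at least 3 colors are needed.
3 colors suffice: 1=c, 2=a, 3=b, 4=c, 5=b, 6=b, 7=a, 8=a, 9=b, 10=a. Each edge has distinct colors on its endpoints.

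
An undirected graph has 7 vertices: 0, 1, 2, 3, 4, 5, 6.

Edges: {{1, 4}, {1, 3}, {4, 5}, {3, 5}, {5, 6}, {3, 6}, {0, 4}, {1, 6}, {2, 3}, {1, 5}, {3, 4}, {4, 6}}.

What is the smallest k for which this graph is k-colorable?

5

1, 3, 4, 5, 6 form a clique, so at least 5 colors are needed.
5 colors suffice: color a → {0, 3}; color b → {2, 4}; color c → {6}; color d → {1}; color e → {5}. Every edge joins two different colors.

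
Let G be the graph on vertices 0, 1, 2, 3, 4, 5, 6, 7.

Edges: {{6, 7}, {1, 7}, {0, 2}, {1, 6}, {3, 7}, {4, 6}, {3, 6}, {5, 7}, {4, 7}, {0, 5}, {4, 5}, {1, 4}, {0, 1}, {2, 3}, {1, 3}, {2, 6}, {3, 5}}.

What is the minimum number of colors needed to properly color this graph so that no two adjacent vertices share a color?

1, 4, 6, 7 form a clique, so at least 4 colors are needed.
A valid assignment using 4 colors: 0=b, 1=a, 2=a, 3=b, 4=b, 5=a, 6=d, 7=c. Every edge joins two different colors.

4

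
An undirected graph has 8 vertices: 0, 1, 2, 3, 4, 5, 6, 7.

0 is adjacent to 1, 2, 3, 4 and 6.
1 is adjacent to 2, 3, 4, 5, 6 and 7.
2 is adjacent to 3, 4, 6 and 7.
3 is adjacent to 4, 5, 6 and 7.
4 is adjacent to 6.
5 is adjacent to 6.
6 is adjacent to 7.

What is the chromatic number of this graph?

0, 1, 2, 3, 4, 6 are pairwise adjacent (a clique of size 6), so at least 6 colors are needed.
A valid assignment using 6 colors: 0=e, 1=a, 2=d, 3=c, 4=f, 5=d, 6=b, 7=e. Each edge has distinct colors on its endpoints.

6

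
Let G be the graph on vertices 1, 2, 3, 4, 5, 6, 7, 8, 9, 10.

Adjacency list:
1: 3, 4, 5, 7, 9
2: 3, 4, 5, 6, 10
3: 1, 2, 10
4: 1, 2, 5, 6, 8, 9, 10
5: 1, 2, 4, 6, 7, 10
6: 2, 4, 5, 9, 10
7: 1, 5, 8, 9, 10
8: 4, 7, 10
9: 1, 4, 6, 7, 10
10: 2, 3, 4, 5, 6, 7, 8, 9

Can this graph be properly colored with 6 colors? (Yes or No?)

Yes

The chromatic number is 5. 2, 4, 5, 6, 10 form a clique, so at least 5 colors are needed.
5 colors suffice: color a → {1, 10}; color b → {3, 4, 7}; color c → {5, 8, 9}; color d → {2}; color e → {6}.
Since 6 ≥ 5, a proper 6-coloring certainly exists.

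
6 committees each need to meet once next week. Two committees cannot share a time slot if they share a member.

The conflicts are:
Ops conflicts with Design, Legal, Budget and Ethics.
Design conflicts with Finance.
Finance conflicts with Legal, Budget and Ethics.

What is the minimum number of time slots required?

Finance and Ethics conflict, so at least 2 time slots are needed.
Using 2 time slots: Ops=1, Design=2, Finance=1, Legal=2, Budget=2, Ethics=2. No two conflicting committees share a time slot.

2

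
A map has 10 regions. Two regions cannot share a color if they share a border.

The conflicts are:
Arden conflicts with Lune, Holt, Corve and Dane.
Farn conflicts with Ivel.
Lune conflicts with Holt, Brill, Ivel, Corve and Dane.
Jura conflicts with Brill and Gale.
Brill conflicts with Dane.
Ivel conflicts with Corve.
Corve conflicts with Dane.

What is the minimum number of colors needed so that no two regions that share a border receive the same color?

4

Arden, Lune, Corve, Dane all conflict with each other, so at least 4 colors are needed.
A valid assignment using 4 colors: Arden=3, Farn=1, Lune=1, Jura=1, Holt=2, Brill=3, Gale=2, Ivel=2, Corve=4, Dane=2. Every pair that conflicts lands in different colors.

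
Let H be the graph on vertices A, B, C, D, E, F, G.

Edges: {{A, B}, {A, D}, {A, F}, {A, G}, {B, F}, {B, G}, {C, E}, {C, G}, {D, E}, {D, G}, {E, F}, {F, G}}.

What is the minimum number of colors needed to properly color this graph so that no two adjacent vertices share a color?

A, B, F, G are mutually adjacent (a clique of size 4), so at least 4 colors are needed.
One proper 4-coloring: A=2, B=4, C=2, D=3, E=1, F=3, G=1. Each edge has distinct colors on its endpoints.

4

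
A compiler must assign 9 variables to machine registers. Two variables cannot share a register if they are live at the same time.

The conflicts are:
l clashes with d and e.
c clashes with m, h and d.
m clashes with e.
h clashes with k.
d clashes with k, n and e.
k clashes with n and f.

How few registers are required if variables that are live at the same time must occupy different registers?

3

d, k, n pairwise conflict, so at least 3 registers are needed.
3 registers suffice: register 1 → {m, h, d, f}; register 2 → {c, k, e}; register 3 → {l, n}. Every pair that conflicts lands in different registers.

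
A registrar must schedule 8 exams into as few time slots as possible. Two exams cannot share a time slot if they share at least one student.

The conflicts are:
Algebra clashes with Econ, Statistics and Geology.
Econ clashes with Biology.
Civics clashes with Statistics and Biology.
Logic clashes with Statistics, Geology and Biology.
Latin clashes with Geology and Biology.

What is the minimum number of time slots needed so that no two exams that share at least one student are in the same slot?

The cycle Biology-Latin-Geology-Algebra-Econ-Biology has odd length 5, so it cannot be 2-colored; at least 3 time slots are needed.
3 time slots suffice: time slot 1 → {Statistics, Geology, Biology}; time slot 2 → {Algebra, Civics, Logic, Latin}; time slot 3 → {Econ}. No two conflicting exams share a time slot.

3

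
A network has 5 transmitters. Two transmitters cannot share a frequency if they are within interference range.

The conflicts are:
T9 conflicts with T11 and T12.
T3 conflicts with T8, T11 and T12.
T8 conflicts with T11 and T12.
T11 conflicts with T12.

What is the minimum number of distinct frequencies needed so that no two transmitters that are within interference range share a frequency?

4

T3, T8, T11, T12 pairwise conflict, so at least 4 frequencies are needed.
4 frequencies suffice: T9=3, T3=3, T8=4, T11=2, T12=1. No two conflicting transmitters share a frequency.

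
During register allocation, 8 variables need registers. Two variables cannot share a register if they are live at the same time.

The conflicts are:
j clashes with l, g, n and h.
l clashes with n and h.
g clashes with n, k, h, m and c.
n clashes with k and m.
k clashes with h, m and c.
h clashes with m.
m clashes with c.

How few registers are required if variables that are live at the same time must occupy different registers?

4

g, k, h, m pairwise conflict, so at least 4 registers are needed.
4 registers suffice: register 1 → {l, g}; register 2 → {j, m}; register 3 → {n, h, c}; register 4 → {k}. Each listed conflict is separated.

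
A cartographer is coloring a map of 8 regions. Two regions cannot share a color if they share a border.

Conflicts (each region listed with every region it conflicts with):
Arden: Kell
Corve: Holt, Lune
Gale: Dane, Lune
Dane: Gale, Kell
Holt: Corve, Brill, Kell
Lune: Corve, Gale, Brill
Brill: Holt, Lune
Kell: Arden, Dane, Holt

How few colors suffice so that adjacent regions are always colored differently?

Gale and Lune conflict, so at least 2 colors are needed.
2 colors suffice: color 1 → {Arden, Dane, Holt, Lune}; color 2 → {Corve, Gale, Brill, Kell}. Each listed conflict is separated.

2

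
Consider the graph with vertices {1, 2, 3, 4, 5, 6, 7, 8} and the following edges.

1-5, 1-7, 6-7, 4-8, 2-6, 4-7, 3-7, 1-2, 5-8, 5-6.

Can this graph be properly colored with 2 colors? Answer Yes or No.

The cycle 8-5-6-7-4-8 has odd length 5, so it cannot be 2-colored; at least 3 colors are needed.
So 2 colors are not enough.

No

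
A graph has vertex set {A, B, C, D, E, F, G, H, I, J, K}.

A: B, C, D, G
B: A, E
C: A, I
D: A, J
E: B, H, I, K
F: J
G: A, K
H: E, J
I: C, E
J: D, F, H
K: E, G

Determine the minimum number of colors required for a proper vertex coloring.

The cycle C-I-E-B-A-C has odd length 5, so it cannot be 2-colored; at least 3 colors are needed.
A valid assignment using 3 colors: A=1, B=2, C=2, D=2, E=1, F=2, G=2, H=2, I=3, J=1, K=3. No two adjacent vertices share a color.

3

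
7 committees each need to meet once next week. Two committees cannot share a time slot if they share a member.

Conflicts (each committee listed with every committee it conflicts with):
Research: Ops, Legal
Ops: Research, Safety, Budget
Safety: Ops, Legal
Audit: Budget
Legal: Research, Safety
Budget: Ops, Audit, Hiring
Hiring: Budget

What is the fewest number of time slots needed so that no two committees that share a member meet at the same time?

Research and Legal conflict, so at least 2 time slots are needed.
2 time slots suffice: time slot 1 → {Ops, Audit, Legal, Hiring}; time slot 2 → {Research, Safety, Budget}. No two conflicting committees share a time slot.

2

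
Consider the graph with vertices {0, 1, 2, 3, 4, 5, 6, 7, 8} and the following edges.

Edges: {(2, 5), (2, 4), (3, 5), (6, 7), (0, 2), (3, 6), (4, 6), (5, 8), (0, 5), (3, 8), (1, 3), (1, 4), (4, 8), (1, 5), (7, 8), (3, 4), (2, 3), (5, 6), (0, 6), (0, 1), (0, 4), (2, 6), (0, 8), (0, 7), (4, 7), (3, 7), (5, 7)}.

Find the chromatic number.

0, 5, 6, 7 are pairwise adjacent (a clique of size 4), so at least 4 colors are needed.
4 colors suffice: 0=red, 1=green, 2=yellow, 3=red, 4=blue, 5=blue, 6=green, 7=yellow, 8=green. Every edge joins two different colors.

4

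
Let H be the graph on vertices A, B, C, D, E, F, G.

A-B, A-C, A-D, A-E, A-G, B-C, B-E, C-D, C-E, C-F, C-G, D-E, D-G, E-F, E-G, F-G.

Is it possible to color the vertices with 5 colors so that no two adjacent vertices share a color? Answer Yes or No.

The chromatic number is 5. A, C, D, E, G form a clique, so at least 5 colors are needed.
5 colors suffice: color 1 → {C}; color 2 → {E}; color 3 → {B, G}; color 4 → {A, F}; color 5 → {D}.
That is already a proper 5-coloring.

Yes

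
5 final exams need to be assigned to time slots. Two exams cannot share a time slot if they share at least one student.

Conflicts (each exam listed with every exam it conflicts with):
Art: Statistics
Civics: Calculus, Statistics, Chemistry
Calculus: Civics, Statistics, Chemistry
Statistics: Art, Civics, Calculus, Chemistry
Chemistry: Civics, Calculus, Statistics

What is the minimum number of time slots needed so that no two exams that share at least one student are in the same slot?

4

Civics, Calculus, Statistics, Chemistry pairwise conflict, so at least 4 time slots are needed.
4 time slots suffice: time slot 1 → {Statistics}; time slot 2 → {Art, Civics}; time slot 3 → {Calculus}; time slot 4 → {Chemistry}. Every pair that conflicts lands in different time slots.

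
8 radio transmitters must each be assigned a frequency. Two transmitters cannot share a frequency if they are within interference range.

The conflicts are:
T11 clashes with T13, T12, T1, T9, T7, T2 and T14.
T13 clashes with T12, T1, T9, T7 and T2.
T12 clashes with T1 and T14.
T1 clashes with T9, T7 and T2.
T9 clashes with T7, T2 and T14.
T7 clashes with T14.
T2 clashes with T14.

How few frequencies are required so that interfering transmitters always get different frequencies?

5

T11, T13, T1, T9, T2 are mutually in conflict, so at least 5 frequencies are needed.
5 frequencies suffice: frequency 1 → {T11}; frequency 2 → {T1, T14}; frequency 3 → {T12, T9}; frequency 4 → {T13}; frequency 5 → {T7, T2}. Each listed conflict is separated.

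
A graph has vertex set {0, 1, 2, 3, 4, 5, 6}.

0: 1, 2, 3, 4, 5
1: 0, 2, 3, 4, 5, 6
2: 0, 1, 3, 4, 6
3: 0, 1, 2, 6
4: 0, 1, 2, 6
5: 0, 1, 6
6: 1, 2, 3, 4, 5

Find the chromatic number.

4

0, 1, 2, 4 are mutually adjacent (a clique of size 4), so at least 4 colors are needed.
4 colors suffice: color a → {1}; color b → {0, 6}; color c → {2, 5}; color d → {3, 4}. Each edge has distinct colors on its endpoints.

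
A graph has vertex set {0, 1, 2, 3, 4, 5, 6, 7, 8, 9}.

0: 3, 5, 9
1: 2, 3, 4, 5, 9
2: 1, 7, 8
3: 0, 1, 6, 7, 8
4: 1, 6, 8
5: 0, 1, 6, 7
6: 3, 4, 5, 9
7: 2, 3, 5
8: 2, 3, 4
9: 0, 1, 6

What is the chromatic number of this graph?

4 and 8 are adjacent, so at least 2 colors are needed.
2 colors suffice: color red → {2, 3, 4, 5, 9}; color blue → {0, 1, 6, 7, 8}. Each edge has distinct colors on its endpoints.

2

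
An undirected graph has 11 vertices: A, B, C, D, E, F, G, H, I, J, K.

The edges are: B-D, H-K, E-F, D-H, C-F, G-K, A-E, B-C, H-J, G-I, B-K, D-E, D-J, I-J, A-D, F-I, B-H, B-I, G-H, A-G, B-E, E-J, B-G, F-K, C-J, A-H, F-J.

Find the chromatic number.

B, G, H, K form a clique, so at least 4 colors are needed.
One proper 4-coloring: A=1, B=1, C=2, D=3, E=2, F=3, G=3, H=2, I=2, J=1, K=4. No two adjacent vertices share a color.

4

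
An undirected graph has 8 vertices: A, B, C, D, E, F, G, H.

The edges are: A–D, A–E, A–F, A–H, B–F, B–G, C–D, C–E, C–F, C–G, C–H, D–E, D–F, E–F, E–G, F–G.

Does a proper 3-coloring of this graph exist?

No

C, D, E, F are pairwise adjacent (a clique of size 4), so at least 4 colors are needed.
So 3 colors are not enough.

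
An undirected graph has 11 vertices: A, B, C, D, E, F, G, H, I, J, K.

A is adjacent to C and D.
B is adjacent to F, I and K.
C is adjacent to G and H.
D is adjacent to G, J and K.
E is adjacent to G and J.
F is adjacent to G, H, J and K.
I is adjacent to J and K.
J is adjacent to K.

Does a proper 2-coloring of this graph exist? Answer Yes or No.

D, J, K form a triangle, so at least 3 colors are needed.
So 2 colors are not enough.

No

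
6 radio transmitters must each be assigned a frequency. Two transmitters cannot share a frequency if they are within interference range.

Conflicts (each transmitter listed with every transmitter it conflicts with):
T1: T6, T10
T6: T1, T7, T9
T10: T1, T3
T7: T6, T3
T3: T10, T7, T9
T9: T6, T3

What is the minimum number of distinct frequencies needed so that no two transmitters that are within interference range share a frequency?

The cycle T7-T3-T10-T1-T6-T7 has odd length 5, so it cannot be 2-colored; at least 3 frequencies are needed.
3 frequencies suffice: frequency 1 → {T6, T3}; frequency 2 → {T10, T7, T9}; frequency 3 → {T1}. Every pair that conflicts lands in different frequencies.

3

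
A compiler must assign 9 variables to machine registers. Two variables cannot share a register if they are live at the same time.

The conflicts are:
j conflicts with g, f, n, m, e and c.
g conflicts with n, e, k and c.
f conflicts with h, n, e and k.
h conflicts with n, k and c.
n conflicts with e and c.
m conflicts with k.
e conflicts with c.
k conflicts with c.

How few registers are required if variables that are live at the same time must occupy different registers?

5

j, g, n, e, c pairwise conflict, so at least 5 registers are needed.
5 registers suffice: register 1 → {j, k}; register 2 → {f, m, c}; register 3 → {n}; register 4 → {g, h}; register 5 → {e}. No two conflicting variables share a register.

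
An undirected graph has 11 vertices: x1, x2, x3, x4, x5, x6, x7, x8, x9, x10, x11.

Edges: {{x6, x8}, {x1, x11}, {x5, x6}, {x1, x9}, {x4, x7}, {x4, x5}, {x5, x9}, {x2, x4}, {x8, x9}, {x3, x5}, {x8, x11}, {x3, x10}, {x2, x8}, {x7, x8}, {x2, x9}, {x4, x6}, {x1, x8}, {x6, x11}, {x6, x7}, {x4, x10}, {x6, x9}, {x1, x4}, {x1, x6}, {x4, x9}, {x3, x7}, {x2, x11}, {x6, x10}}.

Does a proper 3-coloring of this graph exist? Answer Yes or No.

No

x4, x5, x6, x9 are mutually adjacent (a clique of size 4), so at least 4 colors are needed.
So 3 colors are not enough.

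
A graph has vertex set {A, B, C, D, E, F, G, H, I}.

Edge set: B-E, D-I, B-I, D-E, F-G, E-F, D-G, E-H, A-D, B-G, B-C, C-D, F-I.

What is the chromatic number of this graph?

2

B and C are adjacent, so at least 2 colors are needed.
One proper 2-coloring: A=2, B=1, C=2, D=1, E=2, F=1, G=2, H=1, I=2. Each edge has distinct colors on its endpoints.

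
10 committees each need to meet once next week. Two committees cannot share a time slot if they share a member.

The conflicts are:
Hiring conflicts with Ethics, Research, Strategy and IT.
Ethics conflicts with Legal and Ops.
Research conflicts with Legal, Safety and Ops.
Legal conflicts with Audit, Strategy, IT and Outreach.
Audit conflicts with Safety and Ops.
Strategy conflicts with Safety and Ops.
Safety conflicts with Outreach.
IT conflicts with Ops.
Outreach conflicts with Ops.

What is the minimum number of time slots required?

Research and Safety conflict, so at least 2 time slots are needed.
2 time slots suffice: time slot 1 → {Hiring, Legal, Safety, Ops}; time slot 2 → {Ethics, Research, Audit, Strategy, IT, Outreach}. Every pair that conflicts lands in different time slots.

2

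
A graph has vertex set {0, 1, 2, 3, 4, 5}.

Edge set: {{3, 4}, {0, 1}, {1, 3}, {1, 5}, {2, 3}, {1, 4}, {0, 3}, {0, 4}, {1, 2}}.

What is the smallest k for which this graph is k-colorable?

4

0, 1, 3, 4 form a clique, so at least 4 colors are needed.
4 colors suffice: color a → {1}; color b → {3, 5}; color c → {2, 4}; color d → {0}. Every edge joins two different colors.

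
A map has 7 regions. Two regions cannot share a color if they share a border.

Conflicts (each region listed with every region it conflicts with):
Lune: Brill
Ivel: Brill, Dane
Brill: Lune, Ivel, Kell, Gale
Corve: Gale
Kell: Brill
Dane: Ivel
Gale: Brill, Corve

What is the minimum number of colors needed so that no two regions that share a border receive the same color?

2

Lune and Brill conflict, so at least 2 colors are needed.
A valid assignment using 2 colors: Lune=2, Ivel=2, Brill=1, Corve=1, Kell=2, Dane=1, Gale=2. Each listed conflict is separated.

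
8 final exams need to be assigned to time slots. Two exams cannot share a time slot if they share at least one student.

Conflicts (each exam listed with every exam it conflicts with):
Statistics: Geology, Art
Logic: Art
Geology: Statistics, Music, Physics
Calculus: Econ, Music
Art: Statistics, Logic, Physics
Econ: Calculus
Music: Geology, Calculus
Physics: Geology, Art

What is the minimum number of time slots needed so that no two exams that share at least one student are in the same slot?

2

Statistics and Art conflict, so at least 2 time slots are needed.
Using 2 time slots: Statistics=2, Logic=2, Geology=1, Calculus=1, Art=1, Econ=2, Music=2, Physics=2. Every pair that conflicts lands in different time slots.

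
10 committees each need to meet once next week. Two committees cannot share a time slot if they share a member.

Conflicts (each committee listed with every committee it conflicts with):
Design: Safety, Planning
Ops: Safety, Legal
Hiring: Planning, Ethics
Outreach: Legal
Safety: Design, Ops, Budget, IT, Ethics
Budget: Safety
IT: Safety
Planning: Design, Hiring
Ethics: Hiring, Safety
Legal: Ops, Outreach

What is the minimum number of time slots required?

The cycle Planning-Design-Safety-Ethics-Hiring-Planning has odd length 5, so it cannot be 2-colored; at least 3 time slots are needed.
3 time slots suffice: Design=2, Ops=2, Hiring=1, Outreach=2, Safety=1, Budget=2, IT=2, Planning=3, Ethics=2, Legal=1. Every pair that conflicts lands in different time slots.

3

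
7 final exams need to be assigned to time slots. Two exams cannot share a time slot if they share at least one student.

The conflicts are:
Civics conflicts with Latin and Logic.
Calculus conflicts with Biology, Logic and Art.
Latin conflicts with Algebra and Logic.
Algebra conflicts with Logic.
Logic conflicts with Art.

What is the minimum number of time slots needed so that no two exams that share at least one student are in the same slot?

Civics, Latin, Logic pairwise conflict, so at least 3 time slots are needed.
3 time slots suffice: time slot 1 → {Biology, Logic}; time slot 2 → {Calculus, Latin}; time slot 3 → {Civics, Algebra, Art}. No two conflicting exams share a time slot.

3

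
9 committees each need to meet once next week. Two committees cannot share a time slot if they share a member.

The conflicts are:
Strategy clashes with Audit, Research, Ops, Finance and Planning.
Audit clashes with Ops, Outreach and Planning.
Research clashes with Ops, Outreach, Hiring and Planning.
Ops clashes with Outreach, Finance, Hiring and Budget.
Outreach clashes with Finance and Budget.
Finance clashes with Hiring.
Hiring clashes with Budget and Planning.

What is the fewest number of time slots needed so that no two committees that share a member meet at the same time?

3

Strategy, Audit, Planning pairwise conflict, so at least 3 time slots are needed.
3 time slots suffice: time slot 1 → {Ops, Planning}; time slot 2 → {Strategy, Outreach, Hiring}; time slot 3 → {Audit, Research, Finance, Budget}. No two conflicting committees share a time slot.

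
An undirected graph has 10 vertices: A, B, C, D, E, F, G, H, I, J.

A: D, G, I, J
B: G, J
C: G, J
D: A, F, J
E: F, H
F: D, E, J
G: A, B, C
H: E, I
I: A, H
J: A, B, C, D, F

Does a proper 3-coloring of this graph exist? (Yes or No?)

Yes

The chromatic number is 3. A, D, J are mutually adjacent, so at least 3 colors are needed.
3 colors suffice: color 1 → {G, H, J}; color 2 → {A, B, C, F}; color 3 → {D, E, I}.
That is already a proper 3-coloring.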